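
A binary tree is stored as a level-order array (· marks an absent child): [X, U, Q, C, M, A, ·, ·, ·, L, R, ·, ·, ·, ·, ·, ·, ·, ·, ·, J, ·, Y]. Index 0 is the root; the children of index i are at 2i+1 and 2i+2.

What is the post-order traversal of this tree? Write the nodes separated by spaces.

C J L Y R M U A Q X

Post-order visits the left subtree, then the right subtree, then the node.
At X: go left to U.
  At U: go left to C.
    C is a leaf — visit C.
  At U: go right to M.
    At M: go left to L.
      At L: no left child.
      At L: go right to J.
        J is a leaf — visit J.
      Visit L.
    At M: go right to R.
      At R: no left child.
      At R: go right to Y.
        Y is a leaf — visit Y.
      Visit R.
    Visit M.
  Visit U.
At X: go right to Q.
  At Q: go left to A.
    A is a leaf — visit A.
  At Q: no right child.
  Visit Q.
Visit X.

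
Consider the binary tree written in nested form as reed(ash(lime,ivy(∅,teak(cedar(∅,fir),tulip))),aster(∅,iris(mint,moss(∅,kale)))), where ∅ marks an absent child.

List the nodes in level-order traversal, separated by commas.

Level-order visits nodes level by level from the root, left to right within each level.
Level 0: reed
Level 1: ash, aster
Level 2: lime, ivy, iris
Level 3: teak, mint, moss
Level 4: cedar, tulip, kale
Level 5: fir

reed, ash, aster, lime, ivy, iris, teak, mint, moss, cedar, tulip, kale, fir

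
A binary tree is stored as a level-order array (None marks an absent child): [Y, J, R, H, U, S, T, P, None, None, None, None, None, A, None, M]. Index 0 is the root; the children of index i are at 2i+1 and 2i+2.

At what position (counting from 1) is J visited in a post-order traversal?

Post-order visits the left subtree, then the right subtree, then the node.
At Y: go left to J.
  At J: go left to H.
    At H: go left to P.
      At P: go left to M.
        M is a leaf — visit M.
      At P: no right child.
      Visit P.
    At H: no right child.
    Visit H.
  At J: go right to U.
    U is a leaf — visit U.
  Visit J.
At Y: go right to R.
  At R: go left to S.
    S is a leaf — visit S.
  At R: go right to T.
    At T: go left to A.
      A is a leaf — visit A.
    At T: no right child.
    Visit T.
  Visit R.
Visit Y.
Full post-order sequence: M, P, H, U, J, S, A, T, R, Y.

5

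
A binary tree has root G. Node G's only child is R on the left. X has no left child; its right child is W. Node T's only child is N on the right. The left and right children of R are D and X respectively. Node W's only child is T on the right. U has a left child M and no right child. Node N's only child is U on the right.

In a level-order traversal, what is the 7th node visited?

Level-order visits nodes level by level from the root, left to right within each level.
Level 0: G
Level 1: R
Level 2: D, X
Level 3: W
Level 4: T
Level 5: N
Level 6: U
Level 7: M
Full level-order sequence: G, R, D, X, W, T, N, U, M.

N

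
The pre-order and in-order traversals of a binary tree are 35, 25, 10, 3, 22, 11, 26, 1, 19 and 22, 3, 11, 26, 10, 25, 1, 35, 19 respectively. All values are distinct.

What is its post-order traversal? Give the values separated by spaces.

The first element of pre-order is the root; it splits in-order into left and right subtrees.
Root 35: left subtree has 7 nodes {22, 3, 11, 26, 10, 25, 1}, right has 1 {19}.
  Root 25: left subtree has 5 nodes {22, 3, 11, 26, 10}, right has 1 {1}.
    Root 10: left subtree has 4 nodes {22, 3, 11, 26}, right has 0 { }.
      Root 3: left subtree has 1 node {22}, right has 2 {11, 26}.
        Root 11: left subtree has 0 nodes { }, right has 1 {26}.

22 26 11 3 10 1 25 19 35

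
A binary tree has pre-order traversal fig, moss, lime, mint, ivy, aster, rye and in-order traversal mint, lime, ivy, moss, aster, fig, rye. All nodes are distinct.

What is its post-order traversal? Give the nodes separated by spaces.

The first element of pre-order is the root; it splits in-order into left and right subtrees.
Root fig: left subtree has 5 nodes {mint, lime, ivy, moss, aster}, right has 1 {rye}.
  Root moss: left subtree has 3 nodes {mint, lime, ivy}, right has 1 {aster}.
    Root lime: left subtree has 1 node {mint}, right has 1 {ivy}.

mint ivy lime aster moss rye fig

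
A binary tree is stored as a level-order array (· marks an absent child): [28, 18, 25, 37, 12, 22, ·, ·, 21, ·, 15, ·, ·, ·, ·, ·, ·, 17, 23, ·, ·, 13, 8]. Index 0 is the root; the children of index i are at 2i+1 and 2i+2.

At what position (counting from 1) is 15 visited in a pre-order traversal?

8

Pre-order visits the node, then its left subtree, then its right subtree.
Visit 28.
At 28: go left to 18.
  Visit 18.
  At 18: go left to 37.
    Visit 37.
    At 37: no left child.
    At 37: go right to 21.
      Visit 21.
      At 21: go left to 17.
        17 is a leaf — visit 17.
      At 21: go right to 23.
        23 is a leaf — visit 23.
  At 18: go right to 12.
    Visit 12.
    At 12: no left child.
    At 12: go right to 15.
      Visit 15.
      At 15: go left to 13.
        13 is a leaf — visit 13.
      At 15: go right to 8.
        8 is a leaf — visit 8.
At 28: go right to 25.
  Visit 25.
  At 25: go left to 22.
    22 is a leaf — visit 22.
  At 25: no right child.
Full pre-order sequence: 28, 18, 37, 21, 17, 23, 12, 15, 13, 8, 25, 22.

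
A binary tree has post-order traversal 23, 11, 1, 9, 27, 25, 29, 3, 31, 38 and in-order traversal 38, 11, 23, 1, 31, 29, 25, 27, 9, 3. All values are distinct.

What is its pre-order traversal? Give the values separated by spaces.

The last element of post-order is the root; it splits in-order into left and right subtrees.
Root 38: left subtree has 0 nodes { }, right has 9 {11, 23, 1, 31, 29, 25, 27, 9, 3}.
  Root 31: left subtree has 3 nodes {11, 23, 1}, right has 5 {29, 25, 27, 9, 3}.
    Root 1: left subtree has 2 nodes {11, 23}, right has 0 { }.
      Root 11: left subtree has 0 nodes { }, right has 1 {23}.
    Root 3: left subtree has 4 nodes {29, 25, 27, 9}, right has 0 { }.
      Root 29: left subtree has 0 nodes { }, right has 3 {25, 27, 9}.
        Root 25: left subtree has 0 nodes { }, right has 2 {27, 9}.
          Root 27: left subtree has 0 nodes { }, right has 1 {9}.

38 31 1 11 23 3 29 25 27 9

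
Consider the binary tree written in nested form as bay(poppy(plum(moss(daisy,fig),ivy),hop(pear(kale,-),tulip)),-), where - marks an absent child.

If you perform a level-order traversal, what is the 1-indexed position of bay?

1

Level-order visits nodes level by level from the root, left to right within each level.
Level 0: bay
Level 1: poppy
Level 2: plum, hop
Level 3: moss, ivy, pear, tulip
Level 4: daisy, fig, kale
Full level-order sequence: bay, poppy, plum, hop, moss, ivy, pear, tulip, daisy, fig, kale.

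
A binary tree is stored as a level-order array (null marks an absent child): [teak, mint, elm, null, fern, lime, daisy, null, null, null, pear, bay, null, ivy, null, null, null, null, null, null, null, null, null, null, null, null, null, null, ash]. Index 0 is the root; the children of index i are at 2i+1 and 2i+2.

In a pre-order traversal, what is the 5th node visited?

elm

Pre-order visits the node, then its left subtree, then its right subtree.
Visit teak.
At teak: go left to mint.
  Visit mint.
  At mint: no left child.
  At mint: go right to fern.
    Visit fern.
    At fern: no left child.
    At fern: go right to pear.
      pear is a leaf — visit pear.
At teak: go right to elm.
  Visit elm.
  At elm: go left to lime.
    Visit lime.
    At lime: go left to bay.
      bay is a leaf — visit bay.
    At lime: no right child.
  At elm: go right to daisy.
    Visit daisy.
    At daisy: go left to ivy.
      Visit ivy.
      At ivy: no left child.
      At ivy: go right to ash.
        ash is a leaf — visit ash.
    At daisy: no right child.
Full pre-order sequence: teak, mint, fern, pear, elm, lime, bay, daisy, ivy, ash.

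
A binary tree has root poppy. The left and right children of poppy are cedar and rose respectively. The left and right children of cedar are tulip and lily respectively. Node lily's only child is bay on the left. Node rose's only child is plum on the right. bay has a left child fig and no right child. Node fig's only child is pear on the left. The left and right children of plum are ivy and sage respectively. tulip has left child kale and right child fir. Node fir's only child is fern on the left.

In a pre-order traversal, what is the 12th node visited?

Pre-order visits the node, then its left subtree, then its right subtree.
Visit poppy.
At poppy: go left to cedar.
  Visit cedar.
  At cedar: go left to tulip.
    Visit tulip.
    At tulip: go left to kale.
      kale is a leaf — visit kale.
    At tulip: go right to fir.
      Visit fir.
      At fir: go left to fern.
        fern is a leaf — visit fern.
      At fir: no right child.
  At cedar: go right to lily.
    Visit lily.
    At lily: go left to bay.
      Visit bay.
      At bay: go left to fig.
        Visit fig.
        At fig: go left to pear.
          pear is a leaf — visit pear.
        At fig: no right child.
      At bay: no right child.
    At lily: no right child.
At poppy: go right to rose.
  Visit rose.
  At rose: no left child.
  At rose: go right to plum.
    Visit plum.
    At plum: go left to ivy.
      ivy is a leaf — visit ivy.
    At plum: go right to sage.
      sage is a leaf — visit sage.
Full pre-order sequence: poppy, cedar, tulip, kale, fir, fern, lily, bay, fig, pear, rose, plum, ivy, sage.

plum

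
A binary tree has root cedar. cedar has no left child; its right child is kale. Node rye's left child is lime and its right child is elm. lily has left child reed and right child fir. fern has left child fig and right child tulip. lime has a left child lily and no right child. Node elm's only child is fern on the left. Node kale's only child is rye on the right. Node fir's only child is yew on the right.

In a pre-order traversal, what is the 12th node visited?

Pre-order visits the node, then its left subtree, then its right subtree.
Visit cedar.
At cedar: no left child.
At cedar: go right to kale.
  Visit kale.
  At kale: no left child.
  At kale: go right to rye.
    Visit rye.
    At rye: go left to lime.
      Visit lime.
      At lime: go left to lily.
        Visit lily.
        At lily: go left to reed.
          reed is a leaf — visit reed.
        At lily: go right to fir.
          Visit fir.
          At fir: no left child.
          At fir: go right to yew.
            yew is a leaf — visit yew.
      At lime: no right child.
    At rye: go right to elm.
      Visit elm.
      At elm: go left to fern.
        Visit fern.
        At fern: go left to fig.
          fig is a leaf — visit fig.
        At fern: go right to tulip.
          tulip is a leaf — visit tulip.
      At elm: no right child.
Full pre-order sequence: cedar, kale, rye, lime, lily, reed, fir, yew, elm, fern, fig, tulip.

tulip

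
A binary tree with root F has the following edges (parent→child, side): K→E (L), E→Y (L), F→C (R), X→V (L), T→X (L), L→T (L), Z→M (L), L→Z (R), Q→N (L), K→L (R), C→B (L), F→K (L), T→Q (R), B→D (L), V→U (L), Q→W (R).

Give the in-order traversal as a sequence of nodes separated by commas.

Y, E, K, U, V, X, T, N, Q, W, L, M, Z, F, D, B, C

In-order visits the left subtree, then the node, then the right subtree.
At F: go left to K.
  At K: go left to E.
    At E: go left to Y.
      Y is a leaf — visit Y.
    Visit E.
    At E: no right child.
  Visit K.
  At K: go right to L.
    At L: go left to T.
      At T: go left to X.
        At X: go left to V.
          At V: go left to U.
            U is a leaf — visit U.
          Visit V.
          At V: no right child.
        Visit X.
        At X: no right child.
      Visit T.
      At T: go right to Q.
        At Q: go left to N.
          N is a leaf — visit N.
        Visit Q.
        At Q: go right to W.
          W is a leaf — visit W.
    Visit L.
    At L: go right to Z.
      At Z: go left to M.
        M is a leaf — visit M.
      Visit Z.
      At Z: no right child.
Visit F.
At F: go right to C.
  At C: go left to B.
    At B: go left to D.
      D is a leaf — visit D.
    Visit B.
    At B: no right child.
  Visit C.
  At C: no right child.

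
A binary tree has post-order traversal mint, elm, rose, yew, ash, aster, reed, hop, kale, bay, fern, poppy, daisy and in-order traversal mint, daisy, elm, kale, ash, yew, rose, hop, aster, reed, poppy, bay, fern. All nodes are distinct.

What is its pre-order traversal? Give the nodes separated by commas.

daisy, mint, poppy, kale, elm, hop, ash, yew, rose, reed, aster, fern, bay

The last element of post-order is the root; it splits in-order into left and right subtrees.
Root daisy: left subtree has 1 node {mint}, right has 11 {elm, kale, ash, yew, rose, hop, aster, reed, poppy, bay, fern}.
  Root poppy: left subtree has 8 nodes {elm, kale, ash, yew, rose, hop, aster, reed}, right has 2 {bay, fern}.
    Root kale: left subtree has 1 node {elm}, right has 6 {ash, yew, rose, hop, aster, reed}.
      Root hop: left subtree has 3 nodes {ash, yew, rose}, right has 2 {aster, reed}.
        Root ash: left subtree has 0 nodes { }, right has 2 {yew, rose}.
          Root yew: left subtree has 0 nodes { }, right has 1 {rose}.
        Root reed: left subtree has 1 node {aster}, right has 0 { }.
    Root fern: left subtree has 1 node {bay}, right has 0 { }.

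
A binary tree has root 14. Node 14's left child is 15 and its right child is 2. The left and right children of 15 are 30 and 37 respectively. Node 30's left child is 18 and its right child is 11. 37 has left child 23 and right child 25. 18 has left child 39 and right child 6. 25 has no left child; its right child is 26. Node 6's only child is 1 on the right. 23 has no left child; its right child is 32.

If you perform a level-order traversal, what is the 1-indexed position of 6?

11

Level-order visits nodes level by level from the root, left to right within each level.
Level 0: 14
Level 1: 15, 2
Level 2: 30, 37
Level 3: 18, 11, 23, 25
Level 4: 39, 6, 32, 26
Level 5: 1
Full level-order sequence: 14, 15, 2, 30, 37, 18, 11, 23, 25, 39, 6, 32, 26, 1.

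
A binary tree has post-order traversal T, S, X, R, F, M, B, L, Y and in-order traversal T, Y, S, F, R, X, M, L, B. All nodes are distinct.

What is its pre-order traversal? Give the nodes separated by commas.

Y, T, L, M, F, S, R, X, B

The last element of post-order is the root; it splits in-order into left and right subtrees.
Root Y: left subtree has 1 node {T}, right has 7 {S, F, R, X, M, L, B}.
  Root L: left subtree has 5 nodes {S, F, R, X, M}, right has 1 {B}.
    Root M: left subtree has 4 nodes {S, F, R, X}, right has 0 { }.
      Root F: left subtree has 1 node {S}, right has 2 {R, X}.
        Root R: left subtree has 0 nodes { }, right has 1 {X}.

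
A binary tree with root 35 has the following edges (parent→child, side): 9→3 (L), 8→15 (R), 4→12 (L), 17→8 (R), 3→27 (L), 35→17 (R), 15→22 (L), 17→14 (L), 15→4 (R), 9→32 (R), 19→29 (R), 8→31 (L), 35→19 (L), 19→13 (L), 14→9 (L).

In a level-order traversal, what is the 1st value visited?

35

Level-order visits nodes level by level from the root, left to right within each level.
Level 0: 35
Level 1: 19, 17
Level 2: 13, 29, 14, 8
Level 3: 9, 31, 15
Level 4: 3, 32, 22, 4
Level 5: 27, 12
Full level-order sequence: 35, 19, 17, 13, 29, 14, 8, 9, 31, 15, 3, 32, 22, 4, 27, 12.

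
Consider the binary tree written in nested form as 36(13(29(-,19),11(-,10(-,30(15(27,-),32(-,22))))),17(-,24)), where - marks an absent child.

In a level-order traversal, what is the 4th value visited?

29

Level-order visits nodes level by level from the root, left to right within each level.
Level 0: 36
Level 1: 13, 17
Level 2: 29, 11, 24
Level 3: 19, 10
Level 4: 30
Level 5: 15, 32
Level 6: 27, 22
Full level-order sequence: 36, 13, 17, 29, 11, 24, 19, 10, 30, 15, 32, 27, 22.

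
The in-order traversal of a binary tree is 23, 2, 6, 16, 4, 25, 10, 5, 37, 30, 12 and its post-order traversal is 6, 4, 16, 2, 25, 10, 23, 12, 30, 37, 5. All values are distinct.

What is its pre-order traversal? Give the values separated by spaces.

5 23 10 25 2 16 6 4 37 30 12

The last element of post-order is the root; it splits in-order into left and right subtrees.
Root 5: left subtree has 7 nodes {23, 2, 6, 16, 4, 25, 10}, right has 3 {37, 30, 12}.
  Root 23: left subtree has 0 nodes { }, right has 6 {2, 6, 16, 4, 25, 10}.
    Root 10: left subtree has 5 nodes {2, 6, 16, 4, 25}, right has 0 { }.
      Root 25: left subtree has 4 nodes {2, 6, 16, 4}, right has 0 { }.
        Root 2: left subtree has 0 nodes { }, right has 3 {6, 16, 4}.
          Root 16: left subtree has 1 node {6}, right has 1 {4}.
  Root 37: left subtree has 0 nodes { }, right has 2 {30, 12}.
    Root 30: left subtree has 0 nodes { }, right has 1 {12}.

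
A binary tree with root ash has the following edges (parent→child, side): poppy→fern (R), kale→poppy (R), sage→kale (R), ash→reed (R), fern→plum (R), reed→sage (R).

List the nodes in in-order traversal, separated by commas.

ash, reed, sage, kale, poppy, fern, plum

In-order visits the left subtree, then the node, then the right subtree.
At ash: no left child.
Visit ash.
At ash: go right to reed.
  At reed: no left child.
  Visit reed.
  At reed: go right to sage.
    At sage: no left child.
    Visit sage.
    At sage: go right to kale.
      At kale: no left child.
      Visit kale.
      At kale: go right to poppy.
        At poppy: no left child.
        Visit poppy.
        At poppy: go right to fern.
          At fern: no left child.
          Visit fern.
          At fern: go right to plum.
            plum is a leaf — visit plum.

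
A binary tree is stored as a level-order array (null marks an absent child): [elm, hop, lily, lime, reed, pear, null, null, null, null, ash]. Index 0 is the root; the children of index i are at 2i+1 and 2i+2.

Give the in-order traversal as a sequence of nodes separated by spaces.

lime hop reed ash elm pear lily

In-order visits the left subtree, then the node, then the right subtree.
At elm: go left to hop.
  At hop: go left to lime.
    lime is a leaf — visit lime.
  Visit hop.
  At hop: go right to reed.
    At reed: no left child.
    Visit reed.
    At reed: go right to ash.
      ash is a leaf — visit ash.
Visit elm.
At elm: go right to lily.
  At lily: go left to pear.
    pear is a leaf — visit pear.
  Visit lily.
  At lily: no right child.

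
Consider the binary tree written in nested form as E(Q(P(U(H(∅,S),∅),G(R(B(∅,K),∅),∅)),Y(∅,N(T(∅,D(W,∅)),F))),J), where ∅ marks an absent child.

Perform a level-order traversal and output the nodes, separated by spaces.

Level-order visits nodes level by level from the root, left to right within each level.
Level 0: E
Level 1: Q, J
Level 2: P, Y
Level 3: U, G, N
Level 4: H, R, T, F
Level 5: S, B, D
Level 6: K, W

E Q J P Y U G N H R T F S B D K W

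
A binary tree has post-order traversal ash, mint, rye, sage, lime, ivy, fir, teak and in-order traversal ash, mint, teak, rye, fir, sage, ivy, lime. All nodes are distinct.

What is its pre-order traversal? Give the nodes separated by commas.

The last element of post-order is the root; it splits in-order into left and right subtrees.
Root teak: left subtree has 2 nodes {ash, mint}, right has 5 {rye, fir, sage, ivy, lime}.
  Root mint: left subtree has 1 node {ash}, right has 0 { }.
  Root fir: left subtree has 1 node {rye}, right has 3 {sage, ivy, lime}.
    Root ivy: left subtree has 1 node {sage}, right has 1 {lime}.

teak, mint, ash, fir, rye, ivy, sage, lime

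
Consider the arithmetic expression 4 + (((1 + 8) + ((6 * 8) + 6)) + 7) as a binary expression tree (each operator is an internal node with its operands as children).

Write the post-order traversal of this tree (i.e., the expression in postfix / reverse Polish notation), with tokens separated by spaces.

Post-order on an expression tree gives postfix notation: for each operator, emit left operand, right operand, then the operator.

4 1 8 + 6 8 * 6 + + 7 + +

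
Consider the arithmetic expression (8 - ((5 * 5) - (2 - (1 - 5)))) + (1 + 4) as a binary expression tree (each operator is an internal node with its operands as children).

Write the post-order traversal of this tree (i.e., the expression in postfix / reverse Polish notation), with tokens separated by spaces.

Post-order on an expression tree gives postfix notation: for each operator, emit left operand, right operand, then the operator.

8 5 5 * 2 1 5 - - - - 1 4 + +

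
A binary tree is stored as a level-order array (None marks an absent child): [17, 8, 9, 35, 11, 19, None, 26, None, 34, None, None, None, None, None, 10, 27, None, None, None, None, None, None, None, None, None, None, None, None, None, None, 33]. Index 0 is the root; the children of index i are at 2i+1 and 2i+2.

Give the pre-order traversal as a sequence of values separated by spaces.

Pre-order visits the node, then its left subtree, then its right subtree.
Visit 17.
At 17: go left to 8.
  Visit 8.
  At 8: go left to 35.
    Visit 35.
    At 35: go left to 26.
      Visit 26.
      At 26: go left to 10.
        Visit 10.
        At 10: go left to 33.
          33 is a leaf — visit 33.
        At 10: no right child.
      At 26: go right to 27.
        27 is a leaf — visit 27.
    At 35: no right child.
  At 8: go right to 11.
    Visit 11.
    At 11: go left to 34.
      34 is a leaf — visit 34.
    At 11: no right child.
At 17: go right to 9.
  Visit 9.
  At 9: go left to 19.
    19 is a leaf — visit 19.
  At 9: no right child.

17 8 35 26 10 33 27 11 34 9 19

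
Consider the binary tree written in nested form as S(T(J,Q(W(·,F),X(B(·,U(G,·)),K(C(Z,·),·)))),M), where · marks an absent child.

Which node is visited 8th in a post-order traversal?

Post-order visits the left subtree, then the right subtree, then the node.
At S: go left to T.
  At T: go left to J.
    J is a leaf — visit J.
  At T: go right to Q.
    At Q: go left to W.
      At W: no left child.
      At W: go right to F.
        F is a leaf — visit F.
      Visit W.
    At Q: go right to X.
      At X: go left to B.
        At B: no left child.
        At B: go right to U.
          At U: go left to G.
            G is a leaf — visit G.
          At U: no right child.
          Visit U.
        Visit B.
      At X: go right to K.
        At K: go left to C.
          At C: go left to Z.
            Z is a leaf — visit Z.
          At C: no right child.
          Visit C.
        At K: no right child.
        Visit K.
      Visit X.
    Visit Q.
  Visit T.
At S: go right to M.
  M is a leaf — visit M.
Visit S.
Full post-order sequence: J, F, W, G, U, B, Z, C, K, X, Q, T, M, S.

C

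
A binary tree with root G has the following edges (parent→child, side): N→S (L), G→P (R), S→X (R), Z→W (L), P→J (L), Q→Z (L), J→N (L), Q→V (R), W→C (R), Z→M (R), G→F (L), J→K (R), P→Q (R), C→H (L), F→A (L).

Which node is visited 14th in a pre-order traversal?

H

Pre-order visits the node, then its left subtree, then its right subtree.
Visit G.
At G: go left to F.
  Visit F.
  At F: go left to A.
    A is a leaf — visit A.
  At F: no right child.
At G: go right to P.
  Visit P.
  At P: go left to J.
    Visit J.
    At J: go left to N.
      Visit N.
      At N: go left to S.
        Visit S.
        At S: no left child.
        At S: go right to X.
          X is a leaf — visit X.
      At N: no right child.
    At J: go right to K.
      K is a leaf — visit K.
  At P: go right to Q.
    Visit Q.
    At Q: go left to Z.
      Visit Z.
      At Z: go left to W.
        Visit W.
        At W: no left child.
        At W: go right to C.
          Visit C.
          At C: go left to H.
            H is a leaf — visit H.
          At C: no right child.
      At Z: go right to M.
        M is a leaf — visit M.
    At Q: go right to V.
      V is a leaf — visit V.
Full pre-order sequence: G, F, A, P, J, N, S, X, K, Q, Z, W, C, H, M, V.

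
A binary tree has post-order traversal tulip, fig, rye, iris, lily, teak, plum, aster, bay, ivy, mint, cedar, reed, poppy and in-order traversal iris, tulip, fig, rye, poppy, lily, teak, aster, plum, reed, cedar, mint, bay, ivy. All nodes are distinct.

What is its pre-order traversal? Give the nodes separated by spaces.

The last element of post-order is the root; it splits in-order into left and right subtrees.
Root poppy: left subtree has 4 nodes {iris, tulip, fig, rye}, right has 9 {lily, teak, aster, plum, reed, cedar, mint, bay, ivy}.
  Root iris: left subtree has 0 nodes { }, right has 3 {tulip, fig, rye}.
    Root rye: left subtree has 2 nodes {tulip, fig}, right has 0 { }.
      Root fig: left subtree has 1 node {tulip}, right has 0 { }.
  Root reed: left subtree has 4 nodes {lily, teak, aster, plum}, right has 4 {cedar, mint, bay, ivy}.
    Root aster: left subtree has 2 nodes {lily, teak}, right has 1 {plum}.
      Root teak: left subtree has 1 node {lily}, right has 0 { }.
    Root cedar: left subtree has 0 nodes { }, right has 3 {mint, bay, ivy}.
      Root mint: left subtree has 0 nodes { }, right has 2 {bay, ivy}.
        Root ivy: left subtree has 1 node {bay}, right has 0 { }.

poppy iris rye fig tulip reed aster teak lily plum cedar mint ivy bay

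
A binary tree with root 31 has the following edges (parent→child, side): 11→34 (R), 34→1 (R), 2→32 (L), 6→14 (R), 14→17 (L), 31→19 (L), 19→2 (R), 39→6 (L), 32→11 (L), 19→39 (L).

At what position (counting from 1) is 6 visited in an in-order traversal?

In-order visits the left subtree, then the node, then the right subtree.
At 31: go left to 19.
  At 19: go left to 39.
    At 39: go left to 6.
      At 6: no left child.
      Visit 6.
      At 6: go right to 14.
        At 14: go left to 17.
          17 is a leaf — visit 17.
        Visit 14.
        At 14: no right child.
    Visit 39.
    At 39: no right child.
  Visit 19.
  At 19: go right to 2.
    At 2: go left to 32.
      At 32: go left to 11.
        At 11: no left child.
        Visit 11.
        At 11: go right to 34.
          At 34: no left child.
          Visit 34.
          At 34: go right to 1.
            1 is a leaf — visit 1.
      Visit 32.
      At 32: no right child.
    Visit 2.
    At 2: no right child.
Visit 31.
At 31: no right child.
Full in-order sequence: 6, 17, 14, 39, 19, 11, 34, 1, 32, 2, 31.

1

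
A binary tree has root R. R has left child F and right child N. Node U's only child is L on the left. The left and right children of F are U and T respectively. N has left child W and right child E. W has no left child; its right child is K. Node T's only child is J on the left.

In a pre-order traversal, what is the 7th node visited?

Pre-order visits the node, then its left subtree, then its right subtree.
Visit R.
At R: go left to F.
  Visit F.
  At F: go left to U.
    Visit U.
    At U: go left to L.
      L is a leaf — visit L.
    At U: no right child.
  At F: go right to T.
    Visit T.
    At T: go left to J.
      J is a leaf — visit J.
    At T: no right child.
At R: go right to N.
  Visit N.
  At N: go left to W.
    Visit W.
    At W: no left child.
    At W: go right to K.
      K is a leaf — visit K.
  At N: go right to E.
    E is a leaf — visit E.
Full pre-order sequence: R, F, U, L, T, J, N, W, K, E.

N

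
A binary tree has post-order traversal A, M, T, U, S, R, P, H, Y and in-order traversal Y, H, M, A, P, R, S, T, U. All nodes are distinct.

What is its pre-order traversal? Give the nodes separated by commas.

The last element of post-order is the root; it splits in-order into left and right subtrees.
Root Y: left subtree has 0 nodes { }, right has 8 {H, M, A, P, R, S, T, U}.
  Root H: left subtree has 0 nodes { }, right has 7 {M, A, P, R, S, T, U}.
    Root P: left subtree has 2 nodes {M, A}, right has 4 {R, S, T, U}.
      Root M: left subtree has 0 nodes { }, right has 1 {A}.
      Root R: left subtree has 0 nodes { }, right has 3 {S, T, U}.
        Root S: left subtree has 0 nodes { }, right has 2 {T, U}.
          Root U: left subtree has 1 node {T}, right has 0 { }.

Y, H, P, M, A, R, S, U, T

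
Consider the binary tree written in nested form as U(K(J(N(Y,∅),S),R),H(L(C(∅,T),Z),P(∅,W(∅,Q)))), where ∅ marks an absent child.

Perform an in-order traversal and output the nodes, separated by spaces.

In-order visits the left subtree, then the node, then the right subtree.
At U: go left to K.
  At K: go left to J.
    At J: go left to N.
      At N: go left to Y.
        Y is a leaf — visit Y.
      Visit N.
      At N: no right child.
    Visit J.
    At J: go right to S.
      S is a leaf — visit S.
  Visit K.
  At K: go right to R.
    R is a leaf — visit R.
Visit U.
At U: go right to H.
  At H: go left to L.
    At L: go left to C.
      At C: no left child.
      Visit C.
      At C: go right to T.
        T is a leaf — visit T.
    Visit L.
    At L: go right to Z.
      Z is a leaf — visit Z.
  Visit H.
  At H: go right to P.
    At P: no left child.
    Visit P.
    At P: go right to W.
      At W: no left child.
      Visit W.
      At W: go right to Q.
        Q is a leaf — visit Q.

Y N J S K R U C T L Z H P W Q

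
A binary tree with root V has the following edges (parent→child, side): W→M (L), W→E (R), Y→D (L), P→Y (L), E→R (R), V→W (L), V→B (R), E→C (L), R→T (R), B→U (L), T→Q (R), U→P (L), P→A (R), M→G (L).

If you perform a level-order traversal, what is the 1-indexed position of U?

Level-order visits nodes level by level from the root, left to right within each level.
Level 0: V
Level 1: W, B
Level 2: M, E, U
Level 3: G, C, R, P
Level 4: T, Y, A
Level 5: Q, D
Full level-order sequence: V, W, B, M, E, U, G, C, R, P, T, Y, A, Q, D.

6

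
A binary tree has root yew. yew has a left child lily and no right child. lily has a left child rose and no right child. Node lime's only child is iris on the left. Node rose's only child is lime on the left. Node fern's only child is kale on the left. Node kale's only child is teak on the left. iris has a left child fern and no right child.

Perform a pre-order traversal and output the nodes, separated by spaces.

yew lily rose lime iris fern kale teak

Pre-order visits the node, then its left subtree, then its right subtree.
Visit yew.
At yew: go left to lily.
  Visit lily.
  At lily: go left to rose.
    Visit rose.
    At rose: go left to lime.
      Visit lime.
      At lime: go left to iris.
        Visit iris.
        At iris: go left to fern.
          Visit fern.
          At fern: go left to kale.
            Visit kale.
            At kale: go left to teak.
              teak is a leaf — visit teak.
            At kale: no right child.
          At fern: no right child.
        At iris: no right child.
      At lime: no right child.
    At rose: no right child.
  At lily: no right child.
At yew: no right child.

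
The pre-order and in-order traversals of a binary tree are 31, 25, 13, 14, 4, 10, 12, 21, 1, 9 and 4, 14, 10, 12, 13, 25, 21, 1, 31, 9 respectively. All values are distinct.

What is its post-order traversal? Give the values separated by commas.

4, 12, 10, 14, 13, 1, 21, 25, 9, 31

The first element of pre-order is the root; it splits in-order into left and right subtrees.
Root 31: left subtree has 8 nodes {4, 14, 10, 12, 13, 25, 21, 1}, right has 1 {9}.
  Root 25: left subtree has 5 nodes {4, 14, 10, 12, 13}, right has 2 {21, 1}.
    Root 13: left subtree has 4 nodes {4, 14, 10, 12}, right has 0 { }.
      Root 14: left subtree has 1 node {4}, right has 2 {10, 12}.
        Root 10: left subtree has 0 nodes { }, right has 1 {12}.
    Root 21: left subtree has 0 nodes { }, right has 1 {1}.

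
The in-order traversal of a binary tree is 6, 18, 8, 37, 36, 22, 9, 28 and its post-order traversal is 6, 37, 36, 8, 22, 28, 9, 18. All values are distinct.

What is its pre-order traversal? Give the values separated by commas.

The last element of post-order is the root; it splits in-order into left and right subtrees.
Root 18: left subtree has 1 node {6}, right has 6 {8, 37, 36, 22, 9, 28}.
  Root 9: left subtree has 4 nodes {8, 37, 36, 22}, right has 1 {28}.
    Root 22: left subtree has 3 nodes {8, 37, 36}, right has 0 { }.
      Root 8: left subtree has 0 nodes { }, right has 2 {37, 36}.
        Root 36: left subtree has 1 node {37}, right has 0 { }.

18, 6, 9, 22, 8, 36, 37, 28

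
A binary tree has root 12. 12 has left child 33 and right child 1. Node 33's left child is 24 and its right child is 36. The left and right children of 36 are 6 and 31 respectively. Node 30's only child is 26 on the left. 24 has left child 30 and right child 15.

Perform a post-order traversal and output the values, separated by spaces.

26 30 15 24 6 31 36 33 1 12

Post-order visits the left subtree, then the right subtree, then the node.
At 12: go left to 33.
  At 33: go left to 24.
    At 24: go left to 30.
      At 30: go left to 26.
        26 is a leaf — visit 26.
      At 30: no right child.
      Visit 30.
    At 24: go right to 15.
      15 is a leaf — visit 15.
    Visit 24.
  At 33: go right to 36.
    At 36: go left to 6.
      6 is a leaf — visit 6.
    At 36: go right to 31.
      31 is a leaf — visit 31.
    Visit 36.
  Visit 33.
At 12: go right to 1.
  1 is a leaf — visit 1.
Visit 12.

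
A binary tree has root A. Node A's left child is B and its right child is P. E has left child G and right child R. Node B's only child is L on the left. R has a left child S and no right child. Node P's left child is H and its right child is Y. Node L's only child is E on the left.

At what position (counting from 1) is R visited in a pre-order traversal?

6

Pre-order visits the node, then its left subtree, then its right subtree.
Visit A.
At A: go left to B.
  Visit B.
  At B: go left to L.
    Visit L.
    At L: go left to E.
      Visit E.
      At E: go left to G.
        G is a leaf — visit G.
      At E: go right to R.
        Visit R.
        At R: go left to S.
          S is a leaf — visit S.
        At R: no right child.
    At L: no right child.
  At B: no right child.
At A: go right to P.
  Visit P.
  At P: go left to H.
    H is a leaf — visit H.
  At P: go right to Y.
    Y is a leaf — visit Y.
Full pre-order sequence: A, B, L, E, G, R, S, P, H, Y.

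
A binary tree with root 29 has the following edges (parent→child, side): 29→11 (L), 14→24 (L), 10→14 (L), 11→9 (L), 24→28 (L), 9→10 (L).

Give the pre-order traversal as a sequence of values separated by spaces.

Pre-order visits the node, then its left subtree, then its right subtree.
Visit 29.
At 29: go left to 11.
  Visit 11.
  At 11: go left to 9.
    Visit 9.
    At 9: go left to 10.
      Visit 10.
      At 10: go left to 14.
        Visit 14.
        At 14: go left to 24.
          Visit 24.
          At 24: go left to 28.
            28 is a leaf — visit 28.
          At 24: no right child.
        At 14: no right child.
      At 10: no right child.
    At 9: no right child.
  At 11: no right child.
At 29: no right child.

29 11 9 10 14 24 28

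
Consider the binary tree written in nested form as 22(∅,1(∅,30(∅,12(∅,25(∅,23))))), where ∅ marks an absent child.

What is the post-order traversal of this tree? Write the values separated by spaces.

23 25 12 30 1 22

Post-order visits the left subtree, then the right subtree, then the node.
At 22: no left child.
At 22: go right to 1.
  At 1: no left child.
  At 1: go right to 30.
    At 30: no left child.
    At 30: go right to 12.
      At 12: no left child.
      At 12: go right to 25.
        At 25: no left child.
        At 25: go right to 23.
          23 is a leaf — visit 23.
        Visit 25.
      Visit 12.
    Visit 30.
  Visit 1.
Visit 22.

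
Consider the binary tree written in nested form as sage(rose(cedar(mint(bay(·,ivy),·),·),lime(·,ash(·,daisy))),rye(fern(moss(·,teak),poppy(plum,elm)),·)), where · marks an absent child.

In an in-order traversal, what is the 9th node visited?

In-order visits the left subtree, then the node, then the right subtree.
At sage: go left to rose.
  At rose: go left to cedar.
    At cedar: go left to mint.
      At mint: go left to bay.
        At bay: no left child.
        Visit bay.
        At bay: go right to ivy.
          ivy is a leaf — visit ivy.
      Visit mint.
      At mint: no right child.
    Visit cedar.
    At cedar: no right child.
  Visit rose.
  At rose: go right to lime.
    At lime: no left child.
    Visit lime.
    At lime: go right to ash.
      At ash: no left child.
      Visit ash.
      At ash: go right to daisy.
        daisy is a leaf — visit daisy.
Visit sage.
At sage: go right to rye.
  At rye: go left to fern.
    At fern: go left to moss.
      At moss: no left child.
      Visit moss.
      At moss: go right to teak.
        teak is a leaf — visit teak.
    Visit fern.
    At fern: go right to poppy.
      At poppy: go left to plum.
        plum is a leaf — visit plum.
      Visit poppy.
      At poppy: go right to elm.
        elm is a leaf — visit elm.
  Visit rye.
  At rye: no right child.
Full in-order sequence: bay, ivy, mint, cedar, rose, lime, ash, daisy, sage, moss, teak, fern, plum, poppy, elm, rye.

sage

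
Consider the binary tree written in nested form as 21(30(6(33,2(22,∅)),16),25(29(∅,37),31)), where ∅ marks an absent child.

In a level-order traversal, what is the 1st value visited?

21

Level-order visits nodes level by level from the root, left to right within each level.
Level 0: 21
Level 1: 30, 25
Level 2: 6, 16, 29, 31
Level 3: 33, 2, 37
Level 4: 22
Full level-order sequence: 21, 30, 25, 6, 16, 29, 31, 33, 2, 37, 22.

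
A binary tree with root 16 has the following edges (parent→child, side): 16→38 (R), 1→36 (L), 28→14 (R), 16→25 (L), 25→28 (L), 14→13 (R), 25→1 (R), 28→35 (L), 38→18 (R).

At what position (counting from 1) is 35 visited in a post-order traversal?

Post-order visits the left subtree, then the right subtree, then the node.
At 16: go left to 25.
  At 25: go left to 28.
    At 28: go left to 35.
      35 is a leaf — visit 35.
    At 28: go right to 14.
      At 14: no left child.
      At 14: go right to 13.
        13 is a leaf — visit 13.
      Visit 14.
    Visit 28.
  At 25: go right to 1.
    At 1: go left to 36.
      36 is a leaf — visit 36.
    At 1: no right child.
    Visit 1.
  Visit 25.
At 16: go right to 38.
  At 38: no left child.
  At 38: go right to 18.
    18 is a leaf — visit 18.
  Visit 38.
Visit 16.
Full post-order sequence: 35, 13, 14, 28, 36, 1, 25, 18, 38, 16.

1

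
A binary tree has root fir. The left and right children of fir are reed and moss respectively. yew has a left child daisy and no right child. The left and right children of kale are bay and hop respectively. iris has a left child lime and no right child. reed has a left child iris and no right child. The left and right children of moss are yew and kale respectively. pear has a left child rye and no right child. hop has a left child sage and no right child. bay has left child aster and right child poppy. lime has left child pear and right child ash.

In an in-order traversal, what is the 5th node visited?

iris

In-order visits the left subtree, then the node, then the right subtree.
At fir: go left to reed.
  At reed: go left to iris.
    At iris: go left to lime.
      At lime: go left to pear.
        At pear: go left to rye.
          rye is a leaf — visit rye.
        Visit pear.
        At pear: no right child.
      Visit lime.
      At lime: go right to ash.
        ash is a leaf — visit ash.
    Visit iris.
    At iris: no right child.
  Visit reed.
  At reed: no right child.
Visit fir.
At fir: go right to moss.
  At moss: go left to yew.
    At yew: go left to daisy.
      daisy is a leaf — visit daisy.
    Visit yew.
    At yew: no right child.
  Visit moss.
  At moss: go right to kale.
    At kale: go left to bay.
      At bay: go left to aster.
        aster is a leaf — visit aster.
      Visit bay.
      At bay: go right to poppy.
        poppy is a leaf — visit poppy.
    Visit kale.
    At kale: go right to hop.
      At hop: go left to sage.
        sage is a leaf — visit sage.
      Visit hop.
      At hop: no right child.
Full in-order sequence: rye, pear, lime, ash, iris, reed, fir, daisy, yew, moss, aster, bay, poppy, kale, sage, hop.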